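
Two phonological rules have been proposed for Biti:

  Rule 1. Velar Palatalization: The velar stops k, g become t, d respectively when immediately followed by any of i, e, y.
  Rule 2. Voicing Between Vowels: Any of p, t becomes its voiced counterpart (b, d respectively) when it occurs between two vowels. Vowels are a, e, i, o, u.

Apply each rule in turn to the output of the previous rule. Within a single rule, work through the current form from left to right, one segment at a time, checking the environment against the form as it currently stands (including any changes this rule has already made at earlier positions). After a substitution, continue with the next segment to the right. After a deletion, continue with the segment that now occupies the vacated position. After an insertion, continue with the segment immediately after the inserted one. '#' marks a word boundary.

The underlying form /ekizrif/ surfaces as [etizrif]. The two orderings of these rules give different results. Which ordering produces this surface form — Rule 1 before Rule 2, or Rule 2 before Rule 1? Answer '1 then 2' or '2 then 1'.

Order 1 then 2:
  1 Velar Palatalization: [ekizrif] → [etizrif]
  2 Voicing Between Vowels: [etizrif] → [edizrif]
  result: [edizrif]
Order 2 then 1:
  2 Voicing Between Vowels: no change — [ekizrif]
  1 Velar Palatalization: [ekizrif] → [etizrif]
  result: [etizrif]

2 then 1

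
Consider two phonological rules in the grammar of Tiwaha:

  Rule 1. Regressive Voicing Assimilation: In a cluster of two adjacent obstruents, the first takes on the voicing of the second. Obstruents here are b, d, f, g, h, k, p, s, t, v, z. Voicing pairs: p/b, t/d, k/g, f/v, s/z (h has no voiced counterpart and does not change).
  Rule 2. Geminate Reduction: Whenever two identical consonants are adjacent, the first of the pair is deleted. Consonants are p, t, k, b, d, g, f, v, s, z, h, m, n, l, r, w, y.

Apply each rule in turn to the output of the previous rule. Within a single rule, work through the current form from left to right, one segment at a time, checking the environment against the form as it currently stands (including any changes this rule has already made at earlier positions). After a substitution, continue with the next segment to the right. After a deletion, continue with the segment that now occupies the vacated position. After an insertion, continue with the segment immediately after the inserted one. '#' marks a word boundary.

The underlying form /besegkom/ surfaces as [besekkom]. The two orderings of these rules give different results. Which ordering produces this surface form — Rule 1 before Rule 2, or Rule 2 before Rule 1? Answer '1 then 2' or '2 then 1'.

2 then 1

Order 1 then 2:
  1 Regressive Voicing Assimilation: [besegkom] → [besekkom]
  2 Geminate Reduction: [besekkom] → [besekom]
  result: [besekom]
Order 2 then 1:
  2 Geminate Reduction: no change — [besegkom]
  1 Regressive Voicing Assimilation: [besegkom] → [besekkom]
  result: [besekkom]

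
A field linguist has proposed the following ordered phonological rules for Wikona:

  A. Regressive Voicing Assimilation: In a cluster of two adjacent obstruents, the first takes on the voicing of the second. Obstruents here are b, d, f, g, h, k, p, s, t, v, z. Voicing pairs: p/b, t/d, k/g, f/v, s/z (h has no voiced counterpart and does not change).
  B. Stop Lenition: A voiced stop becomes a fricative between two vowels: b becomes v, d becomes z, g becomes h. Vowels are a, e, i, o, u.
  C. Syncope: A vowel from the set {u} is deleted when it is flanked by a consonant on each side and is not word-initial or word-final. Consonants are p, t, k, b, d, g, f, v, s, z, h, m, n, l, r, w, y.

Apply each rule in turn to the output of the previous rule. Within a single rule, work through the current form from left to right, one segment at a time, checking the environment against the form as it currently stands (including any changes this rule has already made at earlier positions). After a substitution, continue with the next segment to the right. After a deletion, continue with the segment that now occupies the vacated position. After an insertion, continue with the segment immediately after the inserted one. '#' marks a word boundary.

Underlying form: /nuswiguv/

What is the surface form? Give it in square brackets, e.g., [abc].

[nswihv]

A Regressive Voicing Assimilation: no change — [nuswiguv]
B Stop Lenition: [nuswiguv] → [nuswihuv]
C Syncope: [nuswihuv] → [nswihv]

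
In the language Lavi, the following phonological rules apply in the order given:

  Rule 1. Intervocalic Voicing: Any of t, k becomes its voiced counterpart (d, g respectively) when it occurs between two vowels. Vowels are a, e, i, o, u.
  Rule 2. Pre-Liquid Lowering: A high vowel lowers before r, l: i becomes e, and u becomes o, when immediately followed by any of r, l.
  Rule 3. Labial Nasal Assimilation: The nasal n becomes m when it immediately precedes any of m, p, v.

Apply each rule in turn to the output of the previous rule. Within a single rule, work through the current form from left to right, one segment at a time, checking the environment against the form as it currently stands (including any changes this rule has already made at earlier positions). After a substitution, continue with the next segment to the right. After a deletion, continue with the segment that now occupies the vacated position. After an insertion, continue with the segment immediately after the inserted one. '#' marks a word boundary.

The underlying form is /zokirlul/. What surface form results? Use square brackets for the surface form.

Rule 1 Intervocalic Voicing: [zokirlul] → [zogirlul]
Rule 2 Pre-Liquid Lowering: [zogirlul] → [zogerlol]
Rule 3 Labial Nasal Assimilation: no change — [zogerlol]

[zogerlol]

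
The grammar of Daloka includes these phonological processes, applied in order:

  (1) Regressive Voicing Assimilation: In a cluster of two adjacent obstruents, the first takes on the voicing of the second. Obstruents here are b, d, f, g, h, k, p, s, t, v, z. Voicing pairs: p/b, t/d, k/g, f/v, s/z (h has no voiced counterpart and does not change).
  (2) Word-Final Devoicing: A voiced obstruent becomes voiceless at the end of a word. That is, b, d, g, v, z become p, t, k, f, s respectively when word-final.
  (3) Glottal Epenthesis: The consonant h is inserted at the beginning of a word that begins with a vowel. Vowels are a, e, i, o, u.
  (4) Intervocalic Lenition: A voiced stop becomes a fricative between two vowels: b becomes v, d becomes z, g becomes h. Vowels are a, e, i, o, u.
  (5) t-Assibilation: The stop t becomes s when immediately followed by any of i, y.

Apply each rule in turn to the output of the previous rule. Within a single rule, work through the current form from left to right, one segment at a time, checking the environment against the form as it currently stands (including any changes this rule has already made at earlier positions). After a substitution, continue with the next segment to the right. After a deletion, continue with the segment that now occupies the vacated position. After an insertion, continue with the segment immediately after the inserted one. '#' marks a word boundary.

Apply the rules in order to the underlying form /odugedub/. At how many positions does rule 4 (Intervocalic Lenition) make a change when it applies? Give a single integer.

(1) Regressive Voicing Assimilation: no change — [odugedub]
(2) Word-Final Devoicing: [odugedub] → [odugedup]
(3) Glottal Epenthesis: [odugedup] → [hodugedup]
(4) Intervocalic Lenition: [hodugedup] → [hozuhezup]
(5) t-Assibilation: no change — [hozuhezup]
Rule 4 changed 3 position(s).

3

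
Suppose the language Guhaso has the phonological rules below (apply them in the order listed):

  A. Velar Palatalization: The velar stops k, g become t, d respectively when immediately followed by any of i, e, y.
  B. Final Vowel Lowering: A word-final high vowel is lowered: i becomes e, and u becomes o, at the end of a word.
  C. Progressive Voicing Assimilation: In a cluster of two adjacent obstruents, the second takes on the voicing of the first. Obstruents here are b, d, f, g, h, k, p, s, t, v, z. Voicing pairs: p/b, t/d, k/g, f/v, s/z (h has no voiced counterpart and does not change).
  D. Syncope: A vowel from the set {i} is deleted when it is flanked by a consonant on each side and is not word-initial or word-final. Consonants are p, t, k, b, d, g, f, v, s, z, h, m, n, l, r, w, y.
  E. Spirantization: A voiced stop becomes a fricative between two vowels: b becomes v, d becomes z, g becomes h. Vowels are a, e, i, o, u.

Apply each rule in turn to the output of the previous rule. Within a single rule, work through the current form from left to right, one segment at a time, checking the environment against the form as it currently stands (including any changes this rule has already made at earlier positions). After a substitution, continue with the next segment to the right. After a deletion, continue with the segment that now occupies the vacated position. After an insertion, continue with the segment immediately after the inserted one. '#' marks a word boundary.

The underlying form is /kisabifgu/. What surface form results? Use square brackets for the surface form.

[tsabfko]

A Velar Palatalization: [kisabifgu] → [tisabifgu]
B Final Vowel Lowering: [tisabifgu] → [tisabifgo]
C Progressive Voicing Assimilation: [tisabifgo] → [tisabifko]
D Syncope: [tisabifko] → [tsabfko]
E Spirantization: no change — [tsabfko]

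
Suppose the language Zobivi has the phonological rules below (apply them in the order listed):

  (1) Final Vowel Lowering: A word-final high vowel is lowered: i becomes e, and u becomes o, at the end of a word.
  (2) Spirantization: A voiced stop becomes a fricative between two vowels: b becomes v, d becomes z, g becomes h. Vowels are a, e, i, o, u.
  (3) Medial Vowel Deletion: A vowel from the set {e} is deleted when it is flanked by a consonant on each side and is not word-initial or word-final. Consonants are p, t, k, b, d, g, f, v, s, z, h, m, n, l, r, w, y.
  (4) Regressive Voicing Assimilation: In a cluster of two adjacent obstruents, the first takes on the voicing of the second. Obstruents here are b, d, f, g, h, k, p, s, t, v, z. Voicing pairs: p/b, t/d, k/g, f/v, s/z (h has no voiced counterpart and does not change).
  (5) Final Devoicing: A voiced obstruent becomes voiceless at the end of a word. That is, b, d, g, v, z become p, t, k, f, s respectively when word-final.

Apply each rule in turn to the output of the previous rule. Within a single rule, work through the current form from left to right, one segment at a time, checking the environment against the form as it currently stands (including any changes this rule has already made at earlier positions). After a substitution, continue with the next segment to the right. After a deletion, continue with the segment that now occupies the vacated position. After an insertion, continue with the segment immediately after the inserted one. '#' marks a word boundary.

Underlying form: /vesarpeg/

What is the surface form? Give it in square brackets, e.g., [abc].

(1) Final Vowel Lowering: no change — [vesarpeg]
(2) Spirantization: no change — [vesarpeg]
(3) Medial Vowel Deletion: [vesarpeg] → [vsarpg]
(4) Regressive Voicing Assimilation: [vsarpg] → [fsarbg]
(5) Final Devoicing: [fsarbg] → [fsarbk]

[fsarbk]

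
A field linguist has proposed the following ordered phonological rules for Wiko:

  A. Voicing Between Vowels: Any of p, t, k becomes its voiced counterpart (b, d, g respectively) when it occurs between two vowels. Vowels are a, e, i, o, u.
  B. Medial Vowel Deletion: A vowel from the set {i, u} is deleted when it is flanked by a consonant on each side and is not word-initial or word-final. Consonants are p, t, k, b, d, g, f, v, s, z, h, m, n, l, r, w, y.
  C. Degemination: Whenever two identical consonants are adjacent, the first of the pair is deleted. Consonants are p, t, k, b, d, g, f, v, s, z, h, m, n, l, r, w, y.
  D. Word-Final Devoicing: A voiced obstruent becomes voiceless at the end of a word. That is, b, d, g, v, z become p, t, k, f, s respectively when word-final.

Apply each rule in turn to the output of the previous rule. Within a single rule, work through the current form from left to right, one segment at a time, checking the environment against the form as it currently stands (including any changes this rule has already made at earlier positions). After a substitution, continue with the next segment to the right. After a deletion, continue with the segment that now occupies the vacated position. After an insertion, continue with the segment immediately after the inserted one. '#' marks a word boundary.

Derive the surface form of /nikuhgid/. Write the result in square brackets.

[nghgt]

A Voicing Between Vowels: [nikuhgid] → [niguhgid]
B Medial Vowel Deletion: [niguhgid] → [nghgd]
C Degemination: no change — [nghgd]
D Word-Final Devoicing: [nghgd] → [nghgt]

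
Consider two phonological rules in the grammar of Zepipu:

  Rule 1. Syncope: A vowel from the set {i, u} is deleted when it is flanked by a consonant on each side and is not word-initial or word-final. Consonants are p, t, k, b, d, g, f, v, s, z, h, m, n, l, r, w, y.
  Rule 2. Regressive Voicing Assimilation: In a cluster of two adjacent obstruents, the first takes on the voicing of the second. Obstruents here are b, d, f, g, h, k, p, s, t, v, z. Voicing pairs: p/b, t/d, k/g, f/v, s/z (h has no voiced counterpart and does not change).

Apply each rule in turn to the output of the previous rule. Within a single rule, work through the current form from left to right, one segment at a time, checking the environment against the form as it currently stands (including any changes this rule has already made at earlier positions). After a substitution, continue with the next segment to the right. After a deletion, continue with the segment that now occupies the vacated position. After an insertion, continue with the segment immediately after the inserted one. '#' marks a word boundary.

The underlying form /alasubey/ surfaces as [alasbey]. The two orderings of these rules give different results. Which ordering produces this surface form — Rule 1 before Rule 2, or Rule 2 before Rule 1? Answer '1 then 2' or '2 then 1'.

2 then 1

Order 1 then 2:
  1 Syncope: [alasubey] → [alasbey]
  2 Regressive Voicing Assimilation: [alasbey] → [alazbey]
  result: [alazbey]
Order 2 then 1:
  2 Regressive Voicing Assimilation: no change — [alasubey]
  1 Syncope: [alasubey] → [alasbey]
  result: [alasbey]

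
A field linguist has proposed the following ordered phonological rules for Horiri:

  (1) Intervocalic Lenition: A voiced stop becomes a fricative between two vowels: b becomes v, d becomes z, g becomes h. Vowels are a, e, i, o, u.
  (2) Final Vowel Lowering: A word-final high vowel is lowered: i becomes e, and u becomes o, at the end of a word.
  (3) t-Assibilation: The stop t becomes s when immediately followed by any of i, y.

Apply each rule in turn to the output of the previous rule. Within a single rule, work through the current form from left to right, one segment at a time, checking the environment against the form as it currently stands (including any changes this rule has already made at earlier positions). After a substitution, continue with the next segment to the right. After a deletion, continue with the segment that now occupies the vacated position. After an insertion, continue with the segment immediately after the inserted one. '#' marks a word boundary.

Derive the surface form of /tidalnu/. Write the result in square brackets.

(1) Intervocalic Lenition: [tidalnu] → [tizalnu]
(2) Final Vowel Lowering: [tizalnu] → [tizalno]
(3) t-Assibilation: [tizalno] → [sizalno]

[sizalno]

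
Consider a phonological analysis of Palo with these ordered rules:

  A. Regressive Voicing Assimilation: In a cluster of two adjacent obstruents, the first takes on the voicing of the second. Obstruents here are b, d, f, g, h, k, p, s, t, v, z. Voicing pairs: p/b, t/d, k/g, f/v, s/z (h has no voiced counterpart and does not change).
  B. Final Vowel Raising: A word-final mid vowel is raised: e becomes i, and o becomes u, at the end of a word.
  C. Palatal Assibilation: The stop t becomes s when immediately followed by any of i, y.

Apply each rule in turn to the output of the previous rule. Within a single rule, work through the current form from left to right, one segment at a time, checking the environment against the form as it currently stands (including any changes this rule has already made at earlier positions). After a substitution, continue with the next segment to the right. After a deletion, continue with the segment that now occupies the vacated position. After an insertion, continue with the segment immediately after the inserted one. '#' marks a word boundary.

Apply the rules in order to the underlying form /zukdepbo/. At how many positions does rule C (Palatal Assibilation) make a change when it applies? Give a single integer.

0

A Regressive Voicing Assimilation: [zukdepbo] → [zugdebbo]
B Final Vowel Raising: [zugdebbo] → [zugdebbu]
C Palatal Assibilation: no change — [zugdebbu]
Rule C changed 0 position(s).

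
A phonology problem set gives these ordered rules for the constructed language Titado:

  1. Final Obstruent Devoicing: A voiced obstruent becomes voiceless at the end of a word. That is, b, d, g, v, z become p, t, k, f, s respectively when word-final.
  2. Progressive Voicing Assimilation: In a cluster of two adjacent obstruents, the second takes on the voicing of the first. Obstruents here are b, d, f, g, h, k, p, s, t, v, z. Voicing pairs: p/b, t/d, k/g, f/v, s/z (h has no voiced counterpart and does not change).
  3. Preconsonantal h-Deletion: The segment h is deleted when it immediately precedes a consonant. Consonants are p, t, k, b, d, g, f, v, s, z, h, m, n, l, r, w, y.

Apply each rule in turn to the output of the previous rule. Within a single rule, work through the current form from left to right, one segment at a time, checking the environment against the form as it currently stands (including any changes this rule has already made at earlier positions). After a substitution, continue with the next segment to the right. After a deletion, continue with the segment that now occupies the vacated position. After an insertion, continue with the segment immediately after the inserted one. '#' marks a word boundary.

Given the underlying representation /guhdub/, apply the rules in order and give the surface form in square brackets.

[gutup]

1 Final Obstruent Devoicing: [guhdub] → [guhdup]
2 Progressive Voicing Assimilation: [guhdup] → [guhtup]
3 Preconsonantal h-Deletion: [guhtup] → [gutup]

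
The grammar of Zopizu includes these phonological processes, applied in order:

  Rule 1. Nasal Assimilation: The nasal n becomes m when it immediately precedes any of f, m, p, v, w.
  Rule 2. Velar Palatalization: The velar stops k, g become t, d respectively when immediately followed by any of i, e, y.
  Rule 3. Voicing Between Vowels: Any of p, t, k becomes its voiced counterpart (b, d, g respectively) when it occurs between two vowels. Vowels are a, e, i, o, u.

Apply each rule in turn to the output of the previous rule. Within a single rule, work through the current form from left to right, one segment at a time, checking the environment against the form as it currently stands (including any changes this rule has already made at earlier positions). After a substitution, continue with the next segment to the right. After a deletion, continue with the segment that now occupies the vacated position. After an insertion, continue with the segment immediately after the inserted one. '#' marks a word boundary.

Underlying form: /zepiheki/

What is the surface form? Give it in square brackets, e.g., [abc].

[zebihedi]

Rule 1 Nasal Assimilation: no change — [zepiheki]
Rule 2 Velar Palatalization: [zepiheki] → [zepiheti]
Rule 3 Voicing Between Vowels: [zepiheti] → [zebihedi]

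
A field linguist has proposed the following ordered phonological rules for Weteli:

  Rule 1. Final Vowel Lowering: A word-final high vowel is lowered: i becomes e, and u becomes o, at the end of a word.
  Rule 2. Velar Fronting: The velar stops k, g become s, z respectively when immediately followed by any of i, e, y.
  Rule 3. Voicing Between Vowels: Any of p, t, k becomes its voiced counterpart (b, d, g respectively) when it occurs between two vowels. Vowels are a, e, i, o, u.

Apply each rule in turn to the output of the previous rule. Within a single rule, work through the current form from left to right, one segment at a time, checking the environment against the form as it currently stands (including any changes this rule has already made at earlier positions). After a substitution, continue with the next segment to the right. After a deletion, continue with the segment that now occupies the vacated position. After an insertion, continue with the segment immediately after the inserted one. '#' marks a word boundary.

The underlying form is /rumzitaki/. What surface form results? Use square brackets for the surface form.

[rumzidase]

Rule 1 Final Vowel Lowering: [rumzitaki] → [rumzitake]
Rule 2 Velar Fronting: [rumzitake] → [rumzitase]
Rule 3 Voicing Between Vowels: [rumzitase] → [rumzidase]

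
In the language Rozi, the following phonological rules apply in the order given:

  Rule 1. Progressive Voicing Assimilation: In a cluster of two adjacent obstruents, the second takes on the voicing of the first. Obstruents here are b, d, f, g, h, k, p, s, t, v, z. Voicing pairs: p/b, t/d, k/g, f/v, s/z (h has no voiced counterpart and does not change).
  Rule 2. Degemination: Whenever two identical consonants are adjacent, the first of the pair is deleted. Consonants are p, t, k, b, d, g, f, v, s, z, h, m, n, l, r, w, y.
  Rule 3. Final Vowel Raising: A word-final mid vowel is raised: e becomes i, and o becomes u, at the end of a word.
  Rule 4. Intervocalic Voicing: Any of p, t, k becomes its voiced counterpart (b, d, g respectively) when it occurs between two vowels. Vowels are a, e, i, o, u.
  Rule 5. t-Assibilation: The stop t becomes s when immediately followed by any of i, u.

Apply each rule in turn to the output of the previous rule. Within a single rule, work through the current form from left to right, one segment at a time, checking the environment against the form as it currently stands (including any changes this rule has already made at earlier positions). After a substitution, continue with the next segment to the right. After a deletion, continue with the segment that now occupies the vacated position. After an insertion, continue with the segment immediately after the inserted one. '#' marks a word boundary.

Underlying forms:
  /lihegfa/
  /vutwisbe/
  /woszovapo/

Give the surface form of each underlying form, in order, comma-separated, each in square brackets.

[lihegva], [vutwispi], [wosovabu]

/lihegfa/:
  Rule 1 Progressive Voicing Assimilation: [lihegfa] → [lihegva]
  Rule 2 Degemination: no change — [lihegva]
  Rule 3 Final Vowel Raising: no change — [lihegva]
  Rule 4 Intervocalic Voicing: no change — [lihegva]
  Rule 5 t-Assibilation: no change — [lihegva]
/vutwisbe/:
  Rule 1 Progressive Voicing Assimilation: [vutwisbe] → [vutwispe]
  Rule 2 Degemination: no change — [vutwispe]
  Rule 3 Final Vowel Raising: [vutwispe] → [vutwispi]
  Rule 4 Intervocalic Voicing: no change — [vutwispi]
  Rule 5 t-Assibilation: no change — [vutwispi]
/woszovapo/:
  Rule 1 Progressive Voicing Assimilation: [woszovapo] → [wossovapo]
  Rule 2 Degemination: [wossovapo] → [wosovapo]
  Rule 3 Final Vowel Raising: [wosovapo] → [wosovapu]
  Rule 4 Intervocalic Voicing: [wosovapu] → [wosovabu]
  Rule 5 t-Assibilation: no change — [wosovabu]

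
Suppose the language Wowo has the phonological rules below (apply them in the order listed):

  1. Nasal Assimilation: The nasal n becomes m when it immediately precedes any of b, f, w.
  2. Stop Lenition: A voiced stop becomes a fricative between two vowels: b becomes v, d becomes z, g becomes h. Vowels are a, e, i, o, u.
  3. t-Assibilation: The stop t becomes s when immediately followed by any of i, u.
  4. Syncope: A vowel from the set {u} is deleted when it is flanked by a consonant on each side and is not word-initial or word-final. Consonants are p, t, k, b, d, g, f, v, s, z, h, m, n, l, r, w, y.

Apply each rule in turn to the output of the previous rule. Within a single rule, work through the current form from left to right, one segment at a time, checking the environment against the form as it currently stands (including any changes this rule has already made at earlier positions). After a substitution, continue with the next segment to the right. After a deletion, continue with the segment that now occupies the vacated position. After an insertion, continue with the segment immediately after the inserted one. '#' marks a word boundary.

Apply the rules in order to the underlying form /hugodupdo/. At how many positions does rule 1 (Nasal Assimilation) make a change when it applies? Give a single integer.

1 Nasal Assimilation: no change — [hugodupdo]
2 Stop Lenition: [hugodupdo] → [huhozupdo]
3 t-Assibilation: no change — [huhozupdo]
4 Syncope: [huhozupdo] → [hhozpdo]
Rule 1 changed 0 position(s).

0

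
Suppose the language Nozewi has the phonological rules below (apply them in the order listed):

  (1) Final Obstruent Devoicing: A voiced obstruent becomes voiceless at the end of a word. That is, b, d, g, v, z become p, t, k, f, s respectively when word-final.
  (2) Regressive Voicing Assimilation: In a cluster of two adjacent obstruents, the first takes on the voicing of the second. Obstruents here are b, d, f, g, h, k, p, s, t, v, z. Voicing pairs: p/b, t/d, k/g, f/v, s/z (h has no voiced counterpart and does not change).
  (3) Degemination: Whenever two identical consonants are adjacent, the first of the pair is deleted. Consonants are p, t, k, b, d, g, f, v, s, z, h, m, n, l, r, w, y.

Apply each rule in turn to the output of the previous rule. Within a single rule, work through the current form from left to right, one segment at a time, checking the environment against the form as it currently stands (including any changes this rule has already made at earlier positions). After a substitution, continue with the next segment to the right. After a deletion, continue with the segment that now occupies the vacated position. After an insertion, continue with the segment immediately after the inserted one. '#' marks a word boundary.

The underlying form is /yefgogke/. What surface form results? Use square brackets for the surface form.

[yevgoke]

(1) Final Obstruent Devoicing: no change — [yefgogke]
(2) Regressive Voicing Assimilation: [yefgogke] → [yevgokke]
(3) Degemination: [yevgokke] → [yevgoke]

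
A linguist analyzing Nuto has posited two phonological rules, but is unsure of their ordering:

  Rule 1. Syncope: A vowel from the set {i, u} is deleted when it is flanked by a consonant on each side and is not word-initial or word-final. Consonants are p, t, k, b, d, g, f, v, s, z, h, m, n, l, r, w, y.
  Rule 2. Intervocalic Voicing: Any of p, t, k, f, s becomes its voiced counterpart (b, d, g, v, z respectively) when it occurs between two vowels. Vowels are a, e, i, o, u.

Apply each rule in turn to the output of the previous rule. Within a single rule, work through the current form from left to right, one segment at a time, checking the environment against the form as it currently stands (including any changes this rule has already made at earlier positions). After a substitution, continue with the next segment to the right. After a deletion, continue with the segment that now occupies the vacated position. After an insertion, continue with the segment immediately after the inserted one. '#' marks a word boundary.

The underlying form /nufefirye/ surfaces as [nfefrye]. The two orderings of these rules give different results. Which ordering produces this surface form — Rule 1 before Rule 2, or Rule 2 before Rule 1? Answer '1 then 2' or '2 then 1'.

Order 1 then 2:
  1 Syncope: [nufefirye] → [nfefrye]
  2 Intervocalic Voicing: no change — [nfefrye]
  result: [nfefrye]
Order 2 then 1:
  2 Intervocalic Voicing: [nufefirye] → [nuvevirye]
  1 Syncope: [nuvevirye] → [nvevrye]
  result: [nvevrye]

1 then 2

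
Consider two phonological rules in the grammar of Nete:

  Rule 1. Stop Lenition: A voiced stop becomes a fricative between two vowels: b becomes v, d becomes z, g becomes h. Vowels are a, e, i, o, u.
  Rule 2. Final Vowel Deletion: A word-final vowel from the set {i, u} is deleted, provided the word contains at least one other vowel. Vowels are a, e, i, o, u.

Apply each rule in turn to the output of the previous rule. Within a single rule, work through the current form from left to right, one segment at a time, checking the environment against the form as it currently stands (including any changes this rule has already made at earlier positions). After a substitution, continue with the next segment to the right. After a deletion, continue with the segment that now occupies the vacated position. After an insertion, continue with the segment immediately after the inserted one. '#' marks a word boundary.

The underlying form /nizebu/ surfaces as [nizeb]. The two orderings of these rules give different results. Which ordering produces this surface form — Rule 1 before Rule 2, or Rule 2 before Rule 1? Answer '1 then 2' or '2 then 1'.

Order 1 then 2:
  1 Stop Lenition: [nizebu] → [nizevu]
  2 Final Vowel Deletion: [nizevu] → [nizev]
  result: [nizev]
Order 2 then 1:
  2 Final Vowel Deletion: [nizebu] → [nizeb]
  1 Stop Lenition: no change — [nizeb]
  result: [nizeb]

2 then 1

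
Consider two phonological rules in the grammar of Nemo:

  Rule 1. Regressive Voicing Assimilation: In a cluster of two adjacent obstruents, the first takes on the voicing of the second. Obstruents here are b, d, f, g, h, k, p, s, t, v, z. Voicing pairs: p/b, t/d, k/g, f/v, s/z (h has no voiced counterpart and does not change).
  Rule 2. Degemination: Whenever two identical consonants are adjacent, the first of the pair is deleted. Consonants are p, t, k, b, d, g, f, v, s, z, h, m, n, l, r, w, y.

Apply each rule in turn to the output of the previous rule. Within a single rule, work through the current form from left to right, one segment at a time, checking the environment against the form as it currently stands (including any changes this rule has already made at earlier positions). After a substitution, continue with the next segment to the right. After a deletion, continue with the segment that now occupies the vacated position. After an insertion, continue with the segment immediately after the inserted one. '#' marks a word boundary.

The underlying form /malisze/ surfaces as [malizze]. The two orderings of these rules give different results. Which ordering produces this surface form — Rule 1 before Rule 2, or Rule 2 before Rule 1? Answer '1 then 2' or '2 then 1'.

2 then 1

Order 1 then 2:
  1 Regressive Voicing Assimilation: [malisze] → [malizze]
  2 Degemination: [malizze] → [malize]
  result: [malize]
Order 2 then 1:
  2 Degemination: no change — [malisze]
  1 Regressive Voicing Assimilation: [malisze] → [malizze]
  result: [malizze]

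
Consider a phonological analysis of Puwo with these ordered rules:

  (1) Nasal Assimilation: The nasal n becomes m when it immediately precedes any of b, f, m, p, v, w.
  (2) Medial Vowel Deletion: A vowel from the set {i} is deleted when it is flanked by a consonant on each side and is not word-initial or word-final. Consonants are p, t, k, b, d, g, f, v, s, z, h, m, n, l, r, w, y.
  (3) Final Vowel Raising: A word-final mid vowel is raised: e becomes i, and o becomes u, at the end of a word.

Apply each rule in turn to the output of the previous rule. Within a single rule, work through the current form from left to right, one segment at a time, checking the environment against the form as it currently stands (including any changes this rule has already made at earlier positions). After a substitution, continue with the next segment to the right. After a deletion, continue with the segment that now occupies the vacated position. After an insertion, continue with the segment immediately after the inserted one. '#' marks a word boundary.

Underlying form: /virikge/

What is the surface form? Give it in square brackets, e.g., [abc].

[vrkgi]

(1) Nasal Assimilation: no change — [virikge]
(2) Medial Vowel Deletion: [virikge] → [vrkge]
(3) Final Vowel Raising: [vrkge] → [vrkgi]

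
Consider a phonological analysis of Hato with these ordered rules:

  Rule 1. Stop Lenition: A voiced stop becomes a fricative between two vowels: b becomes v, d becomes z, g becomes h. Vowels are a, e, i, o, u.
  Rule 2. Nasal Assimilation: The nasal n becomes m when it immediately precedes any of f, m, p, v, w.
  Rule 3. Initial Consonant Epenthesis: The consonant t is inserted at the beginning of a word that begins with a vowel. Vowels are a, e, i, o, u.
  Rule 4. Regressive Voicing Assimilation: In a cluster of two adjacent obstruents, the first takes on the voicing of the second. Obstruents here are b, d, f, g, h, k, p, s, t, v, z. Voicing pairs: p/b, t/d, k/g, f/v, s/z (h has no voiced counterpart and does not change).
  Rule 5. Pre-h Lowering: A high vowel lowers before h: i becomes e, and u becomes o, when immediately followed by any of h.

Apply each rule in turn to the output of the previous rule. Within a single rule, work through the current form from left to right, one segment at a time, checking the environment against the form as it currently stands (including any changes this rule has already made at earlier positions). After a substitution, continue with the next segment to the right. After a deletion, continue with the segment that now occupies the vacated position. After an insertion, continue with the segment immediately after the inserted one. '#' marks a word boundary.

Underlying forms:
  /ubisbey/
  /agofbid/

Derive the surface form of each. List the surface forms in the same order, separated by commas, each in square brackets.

[tuvizbey], [tahovbid]

/ubisbey/:
  Rule 1 Stop Lenition: [ubisbey] → [uvisbey]
  Rule 2 Nasal Assimilation: no change — [uvisbey]
  Rule 3 Initial Consonant Epenthesis: [uvisbey] → [tuvisbey]
  Rule 4 Regressive Voicing Assimilation: [tuvisbey] → [tuvizbey]
  Rule 5 Pre-h Lowering: no change — [tuvizbey]
/agofbid/:
  Rule 1 Stop Lenition: [agofbid] → [ahofbid]
  Rule 2 Nasal Assimilation: no change — [ahofbid]
  Rule 3 Initial Consonant Epenthesis: [ahofbid] → [tahofbid]
  Rule 4 Regressive Voicing Assimilation: [tahofbid] → [tahovbid]
  Rule 5 Pre-h Lowering: no change — [tahovbid]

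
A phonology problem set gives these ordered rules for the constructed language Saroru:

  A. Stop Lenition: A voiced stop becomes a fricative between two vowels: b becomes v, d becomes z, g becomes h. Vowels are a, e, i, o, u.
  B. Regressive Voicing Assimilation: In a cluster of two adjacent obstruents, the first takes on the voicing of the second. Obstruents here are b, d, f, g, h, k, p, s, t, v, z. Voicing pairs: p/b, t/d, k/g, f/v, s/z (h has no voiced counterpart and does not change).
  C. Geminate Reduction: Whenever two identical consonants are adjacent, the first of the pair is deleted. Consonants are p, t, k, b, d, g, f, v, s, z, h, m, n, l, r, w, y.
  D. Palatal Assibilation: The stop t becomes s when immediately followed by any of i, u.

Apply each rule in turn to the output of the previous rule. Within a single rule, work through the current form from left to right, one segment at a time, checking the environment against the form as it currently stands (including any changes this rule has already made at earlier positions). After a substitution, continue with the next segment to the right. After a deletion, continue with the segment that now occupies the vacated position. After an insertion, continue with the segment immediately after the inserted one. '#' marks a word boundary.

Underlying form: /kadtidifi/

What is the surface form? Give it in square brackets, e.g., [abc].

A Stop Lenition: [kadtidifi] → [kadtizifi]
B Regressive Voicing Assimilation: [kadtizifi] → [kattizifi]
C Geminate Reduction: [kattizifi] → [katizifi]
D Palatal Assibilation: [katizifi] → [kasizifi]

[kasizifi]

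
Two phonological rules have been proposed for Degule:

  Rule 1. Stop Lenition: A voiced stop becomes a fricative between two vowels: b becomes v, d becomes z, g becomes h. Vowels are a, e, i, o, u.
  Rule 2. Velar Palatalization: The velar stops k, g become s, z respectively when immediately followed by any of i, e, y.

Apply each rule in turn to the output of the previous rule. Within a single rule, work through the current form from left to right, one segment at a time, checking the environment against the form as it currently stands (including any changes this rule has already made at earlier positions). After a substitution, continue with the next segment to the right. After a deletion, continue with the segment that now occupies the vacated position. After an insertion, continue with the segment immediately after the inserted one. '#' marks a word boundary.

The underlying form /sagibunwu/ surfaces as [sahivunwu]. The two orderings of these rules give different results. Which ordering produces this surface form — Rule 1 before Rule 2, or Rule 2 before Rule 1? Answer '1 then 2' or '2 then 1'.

1 then 2

Order 1 then 2:
  1 Stop Lenition: [sagibunwu] → [sahivunwu]
  2 Velar Palatalization: no change — [sahivunwu]
  result: [sahivunwu]
Order 2 then 1:
  2 Velar Palatalization: [sagibunwu] → [sazibunwu]
  1 Stop Lenition: [sazibunwu] → [sazivunwu]
  result: [sazivunwu]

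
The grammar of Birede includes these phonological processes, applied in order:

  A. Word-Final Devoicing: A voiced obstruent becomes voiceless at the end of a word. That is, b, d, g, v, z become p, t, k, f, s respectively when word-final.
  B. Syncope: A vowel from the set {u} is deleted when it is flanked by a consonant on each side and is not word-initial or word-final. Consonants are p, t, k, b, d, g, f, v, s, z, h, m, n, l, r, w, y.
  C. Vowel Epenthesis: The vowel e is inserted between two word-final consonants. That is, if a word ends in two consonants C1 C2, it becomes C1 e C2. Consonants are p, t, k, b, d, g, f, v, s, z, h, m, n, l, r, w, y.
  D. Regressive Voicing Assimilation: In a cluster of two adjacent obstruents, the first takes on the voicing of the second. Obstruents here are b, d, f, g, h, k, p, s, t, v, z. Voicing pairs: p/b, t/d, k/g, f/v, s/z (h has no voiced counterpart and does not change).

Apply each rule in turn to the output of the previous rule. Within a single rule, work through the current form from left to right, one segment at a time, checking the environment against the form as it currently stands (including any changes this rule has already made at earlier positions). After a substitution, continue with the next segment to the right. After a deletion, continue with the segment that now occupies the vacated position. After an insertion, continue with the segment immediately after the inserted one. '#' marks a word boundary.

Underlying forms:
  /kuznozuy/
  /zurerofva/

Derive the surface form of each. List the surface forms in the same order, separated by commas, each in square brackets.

/kuznozuy/:
  A Word-Final Devoicing: no change — [kuznozuy]
  B Syncope: [kuznozuy] → [kznozy]
  C Vowel Epenthesis: [kznozy] → [kznozey]
  D Regressive Voicing Assimilation: [kznozey] → [gznozey]
/zurerofva/:
  A Word-Final Devoicing: no change — [zurerofva]
  B Syncope: [zurerofva] → [zrerofva]
  C Vowel Epenthesis: no change — [zrerofva]
  D Regressive Voicing Assimilation: [zrerofva] → [zrerovva]

[gznozey], [zrerovva]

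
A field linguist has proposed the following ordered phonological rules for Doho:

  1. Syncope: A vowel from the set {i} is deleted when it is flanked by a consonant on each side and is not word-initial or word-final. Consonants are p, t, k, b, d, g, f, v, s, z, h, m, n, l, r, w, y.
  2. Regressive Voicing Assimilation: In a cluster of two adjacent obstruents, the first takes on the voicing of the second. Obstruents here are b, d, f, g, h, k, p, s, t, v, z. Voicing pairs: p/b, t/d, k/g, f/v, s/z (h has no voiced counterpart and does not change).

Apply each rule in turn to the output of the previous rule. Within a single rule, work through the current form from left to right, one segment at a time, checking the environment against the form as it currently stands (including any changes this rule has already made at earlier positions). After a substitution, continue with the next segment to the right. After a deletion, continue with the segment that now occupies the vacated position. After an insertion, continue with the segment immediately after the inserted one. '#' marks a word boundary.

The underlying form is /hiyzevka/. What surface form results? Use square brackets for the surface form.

1 Syncope: [hiyzevka] → [hyzevka]
2 Regressive Voicing Assimilation: [hyzevka] → [hyzefka]

[hyzefka]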